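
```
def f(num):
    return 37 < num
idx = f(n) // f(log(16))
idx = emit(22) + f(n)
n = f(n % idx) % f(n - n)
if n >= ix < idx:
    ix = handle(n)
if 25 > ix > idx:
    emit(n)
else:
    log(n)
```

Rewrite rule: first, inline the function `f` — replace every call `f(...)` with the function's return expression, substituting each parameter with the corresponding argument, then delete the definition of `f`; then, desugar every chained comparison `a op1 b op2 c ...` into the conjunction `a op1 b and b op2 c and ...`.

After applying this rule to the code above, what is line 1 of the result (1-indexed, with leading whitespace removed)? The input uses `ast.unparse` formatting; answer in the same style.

idx = (37 < n) // (37 < log(16))

Transformed code:
idx = (37 < n) // (37 < log(16))
idx = emit(22) + (37 < n)
n = (37 < n % idx) % (37 < n - n)
if n >= ix and ix < idx:
    ix = handle(n)
if 25 > ix and ix > idx:
    emit(n)
else:
    log(n)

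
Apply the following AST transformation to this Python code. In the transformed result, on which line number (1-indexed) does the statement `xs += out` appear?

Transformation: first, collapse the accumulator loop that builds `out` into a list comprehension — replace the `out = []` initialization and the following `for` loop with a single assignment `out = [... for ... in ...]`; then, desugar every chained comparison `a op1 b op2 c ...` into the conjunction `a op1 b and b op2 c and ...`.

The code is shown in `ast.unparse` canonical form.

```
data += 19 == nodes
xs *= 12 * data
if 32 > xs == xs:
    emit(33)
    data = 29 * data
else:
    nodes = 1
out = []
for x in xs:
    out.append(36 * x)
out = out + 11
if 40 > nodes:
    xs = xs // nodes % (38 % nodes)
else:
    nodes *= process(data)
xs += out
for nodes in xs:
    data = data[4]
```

14

Transformed code:
data += 19 == nodes
xs *= 12 * data
if 32 > xs and xs == xs:
    emit(33)
    data = 29 * data
else:
    nodes = 1
out = [36 * x for x in xs]
out = out + 11
if 40 > nodes:
    xs = xs // nodes % (38 % nodes)
else:
    nodes *= process(data)
xs += out
for nodes in xs:
    data = data[4]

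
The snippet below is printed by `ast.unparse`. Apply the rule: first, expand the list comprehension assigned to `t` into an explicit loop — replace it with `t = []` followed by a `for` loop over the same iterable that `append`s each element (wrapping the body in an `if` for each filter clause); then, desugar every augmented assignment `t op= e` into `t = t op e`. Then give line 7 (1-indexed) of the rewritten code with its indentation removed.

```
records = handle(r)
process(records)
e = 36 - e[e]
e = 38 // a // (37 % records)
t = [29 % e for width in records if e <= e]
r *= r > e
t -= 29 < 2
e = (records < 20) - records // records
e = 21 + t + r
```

Transformed code:
records = handle(r)
process(records)
e = 36 - e[e]
e = 38 // a // (37 % records)
t = []
for width in records:
    if e <= e:
        t.append(29 % e)
r = r * (r > e)
t = t - (29 < 2)
e = (records < 20) - records // records
e = 21 + t + r

if e <= e:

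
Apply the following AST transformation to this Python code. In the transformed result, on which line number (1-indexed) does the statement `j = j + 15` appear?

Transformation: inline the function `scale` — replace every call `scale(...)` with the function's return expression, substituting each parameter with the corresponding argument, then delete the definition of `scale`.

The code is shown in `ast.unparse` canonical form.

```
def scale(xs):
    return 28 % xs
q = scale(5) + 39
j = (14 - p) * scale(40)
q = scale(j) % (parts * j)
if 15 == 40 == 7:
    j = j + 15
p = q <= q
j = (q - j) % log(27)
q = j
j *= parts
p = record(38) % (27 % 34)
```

5

Transformed code:
q = 28 % 5 + 39
j = (14 - p) * (28 % 40)
q = 28 % j % (parts * j)
if 15 == 40 == 7:
    j = j + 15
p = q <= q
j = (q - j) % log(27)
q = j
j *= parts
p = record(38) % (27 % 34)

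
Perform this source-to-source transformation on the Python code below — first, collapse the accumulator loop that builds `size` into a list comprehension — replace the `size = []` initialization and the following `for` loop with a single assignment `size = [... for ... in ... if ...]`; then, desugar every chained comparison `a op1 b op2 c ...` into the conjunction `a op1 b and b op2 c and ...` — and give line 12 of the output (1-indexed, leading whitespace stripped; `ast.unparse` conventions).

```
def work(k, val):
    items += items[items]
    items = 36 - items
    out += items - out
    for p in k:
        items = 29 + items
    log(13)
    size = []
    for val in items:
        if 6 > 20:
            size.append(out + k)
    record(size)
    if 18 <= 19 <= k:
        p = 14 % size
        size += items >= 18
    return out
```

Transformed code:
def work(k, val):
    items += items[items]
    items = 36 - items
    out += items - out
    for p in k:
        items = 29 + items
    log(13)
    size = [out + k for val in items if 6 > 20]
    record(size)
    if 18 <= 19 and 19 <= k:
        p = 14 % size
        size += items >= 18
    return out

size += items >= 18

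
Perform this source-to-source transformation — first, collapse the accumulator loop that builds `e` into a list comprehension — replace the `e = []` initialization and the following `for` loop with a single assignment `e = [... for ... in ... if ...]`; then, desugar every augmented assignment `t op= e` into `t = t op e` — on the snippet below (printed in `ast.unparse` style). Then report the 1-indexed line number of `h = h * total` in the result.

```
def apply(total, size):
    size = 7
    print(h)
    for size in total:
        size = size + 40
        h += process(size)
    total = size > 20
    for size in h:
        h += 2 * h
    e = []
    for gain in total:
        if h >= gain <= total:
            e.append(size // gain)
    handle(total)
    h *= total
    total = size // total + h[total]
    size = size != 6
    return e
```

Transformed code:
def apply(total, size):
    size = 7
    print(h)
    for size in total:
        size = size + 40
        h = h + process(size)
    total = size > 20
    for size in h:
        h = h + 2 * h
    e = [size // gain for gain in total if h >= gain <= total]
    handle(total)
    h = h * total
    total = size // total + h[total]
    size = size != 6
    return e

12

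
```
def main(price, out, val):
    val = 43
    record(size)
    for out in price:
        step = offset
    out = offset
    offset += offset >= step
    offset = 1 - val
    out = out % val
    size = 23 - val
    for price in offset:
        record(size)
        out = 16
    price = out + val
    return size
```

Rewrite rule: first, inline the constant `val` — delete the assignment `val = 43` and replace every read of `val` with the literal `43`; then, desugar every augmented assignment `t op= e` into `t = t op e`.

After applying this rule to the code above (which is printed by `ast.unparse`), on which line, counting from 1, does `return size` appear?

Transformed code:
def main(price, out, val):
    record(size)
    for out in price:
        step = offset
    out = offset
    offset = offset + (offset >= step)
    offset = 1 - 43
    out = out % 43
    size = 23 - 43
    for price in offset:
        record(size)
        out = 16
    price = out + 43
    return size

14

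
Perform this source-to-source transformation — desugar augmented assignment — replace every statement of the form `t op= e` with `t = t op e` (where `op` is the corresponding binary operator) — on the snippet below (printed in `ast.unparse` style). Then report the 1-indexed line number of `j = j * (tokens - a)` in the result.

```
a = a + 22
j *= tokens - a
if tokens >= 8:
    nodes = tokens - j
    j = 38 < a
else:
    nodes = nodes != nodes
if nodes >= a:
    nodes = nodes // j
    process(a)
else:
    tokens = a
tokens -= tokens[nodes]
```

2

Transformed code:
a = a + 22
j = j * (tokens - a)
if tokens >= 8:
    nodes = tokens - j
    j = 38 < a
else:
    nodes = nodes != nodes
if nodes >= a:
    nodes = nodes // j
    process(a)
else:
    tokens = a
tokens = tokens - tokens[nodes]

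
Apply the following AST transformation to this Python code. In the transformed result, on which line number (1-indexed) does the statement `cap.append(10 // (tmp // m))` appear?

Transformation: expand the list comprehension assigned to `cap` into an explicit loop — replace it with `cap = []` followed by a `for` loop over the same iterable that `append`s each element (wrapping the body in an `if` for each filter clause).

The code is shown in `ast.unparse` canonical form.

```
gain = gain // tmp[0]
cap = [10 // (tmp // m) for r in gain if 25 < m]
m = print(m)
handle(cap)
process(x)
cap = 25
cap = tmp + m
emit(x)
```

5

Transformed code:
gain = gain // tmp[0]
cap = []
for r in gain:
    if 25 < m:
        cap.append(10 // (tmp // m))
m = print(m)
handle(cap)
process(x)
cap = 25
cap = tmp + m
emit(x)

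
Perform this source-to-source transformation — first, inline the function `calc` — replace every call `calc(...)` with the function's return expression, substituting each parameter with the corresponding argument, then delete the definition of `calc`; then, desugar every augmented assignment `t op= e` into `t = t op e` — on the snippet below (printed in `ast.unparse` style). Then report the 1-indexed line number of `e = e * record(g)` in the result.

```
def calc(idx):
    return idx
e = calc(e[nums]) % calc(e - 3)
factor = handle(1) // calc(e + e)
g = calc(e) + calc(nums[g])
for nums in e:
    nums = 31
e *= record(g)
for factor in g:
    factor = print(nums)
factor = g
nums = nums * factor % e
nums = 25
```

Transformed code:
e = e[nums] % (e - 3)
factor = handle(1) // (e + e)
g = e + nums[g]
for nums in e:
    nums = 31
e = e * record(g)
for factor in g:
    factor = print(nums)
factor = g
nums = nums * factor % e
nums = 25

6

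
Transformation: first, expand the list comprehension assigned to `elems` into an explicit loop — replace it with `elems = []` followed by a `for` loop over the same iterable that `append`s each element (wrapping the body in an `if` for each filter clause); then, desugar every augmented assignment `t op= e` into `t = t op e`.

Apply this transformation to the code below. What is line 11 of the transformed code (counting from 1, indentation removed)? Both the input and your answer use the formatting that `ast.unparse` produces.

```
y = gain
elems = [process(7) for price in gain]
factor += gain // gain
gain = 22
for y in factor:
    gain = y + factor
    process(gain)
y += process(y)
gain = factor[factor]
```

gain = factor[factor]

Transformed code:
y = gain
elems = []
for price in gain:
    elems.append(process(7))
factor = factor + gain // gain
gain = 22
for y in factor:
    gain = y + factor
    process(gain)
y = y + process(y)
gain = factor[factor]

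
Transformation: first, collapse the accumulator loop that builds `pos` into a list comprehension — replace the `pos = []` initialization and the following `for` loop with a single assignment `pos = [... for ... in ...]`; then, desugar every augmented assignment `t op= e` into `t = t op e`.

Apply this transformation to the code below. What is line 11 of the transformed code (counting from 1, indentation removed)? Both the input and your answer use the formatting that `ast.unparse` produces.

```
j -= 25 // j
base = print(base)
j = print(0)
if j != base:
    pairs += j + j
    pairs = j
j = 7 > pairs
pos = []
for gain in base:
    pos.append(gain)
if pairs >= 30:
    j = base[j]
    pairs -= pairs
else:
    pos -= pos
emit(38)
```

Transformed code:
j = j - 25 // j
base = print(base)
j = print(0)
if j != base:
    pairs = pairs + (j + j)
    pairs = j
j = 7 > pairs
pos = [gain for gain in base]
if pairs >= 30:
    j = base[j]
    pairs = pairs - pairs
else:
    pos = pos - pos
emit(38)

pairs = pairs - pairs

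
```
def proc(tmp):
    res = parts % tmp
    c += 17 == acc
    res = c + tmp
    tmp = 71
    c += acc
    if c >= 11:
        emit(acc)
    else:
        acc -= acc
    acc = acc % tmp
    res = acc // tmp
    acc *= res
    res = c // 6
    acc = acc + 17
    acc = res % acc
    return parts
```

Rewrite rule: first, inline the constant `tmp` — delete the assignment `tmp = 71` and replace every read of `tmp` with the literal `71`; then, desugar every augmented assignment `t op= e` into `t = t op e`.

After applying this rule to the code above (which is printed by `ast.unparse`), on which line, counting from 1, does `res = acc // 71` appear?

11

Transformed code:
def proc(tmp):
    res = parts % 71
    c = c + (17 == acc)
    res = c + 71
    c = c + acc
    if c >= 11:
        emit(acc)
    else:
        acc = acc - acc
    acc = acc % 71
    res = acc // 71
    acc = acc * res
    res = c // 6
    acc = acc + 17
    acc = res % acc
    return parts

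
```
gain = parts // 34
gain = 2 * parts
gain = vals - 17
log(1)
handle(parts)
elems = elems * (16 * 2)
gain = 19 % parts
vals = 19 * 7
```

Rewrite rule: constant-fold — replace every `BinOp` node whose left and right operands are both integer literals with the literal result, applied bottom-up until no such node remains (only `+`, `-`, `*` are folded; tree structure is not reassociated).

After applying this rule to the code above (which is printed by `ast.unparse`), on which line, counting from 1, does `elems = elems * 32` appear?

Transformed code:
gain = parts // 34
gain = 2 * parts
gain = vals - 17
log(1)
handle(parts)
elems = elems * 32
gain = 19 % parts
vals = 133

6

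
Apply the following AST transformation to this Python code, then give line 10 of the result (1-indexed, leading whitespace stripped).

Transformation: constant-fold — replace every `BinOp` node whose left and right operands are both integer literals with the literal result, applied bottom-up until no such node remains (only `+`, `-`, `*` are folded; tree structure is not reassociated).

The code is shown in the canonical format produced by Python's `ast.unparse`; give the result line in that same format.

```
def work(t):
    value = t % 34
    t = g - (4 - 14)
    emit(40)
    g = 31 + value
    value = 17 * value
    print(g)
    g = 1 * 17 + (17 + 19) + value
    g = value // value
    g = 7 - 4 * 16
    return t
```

g = -57

Transformed code:
def work(t):
    value = t % 34
    t = g - -10
    emit(40)
    g = 31 + value
    value = 17 * value
    print(g)
    g = 53 + value
    g = value // value
    g = -57
    return t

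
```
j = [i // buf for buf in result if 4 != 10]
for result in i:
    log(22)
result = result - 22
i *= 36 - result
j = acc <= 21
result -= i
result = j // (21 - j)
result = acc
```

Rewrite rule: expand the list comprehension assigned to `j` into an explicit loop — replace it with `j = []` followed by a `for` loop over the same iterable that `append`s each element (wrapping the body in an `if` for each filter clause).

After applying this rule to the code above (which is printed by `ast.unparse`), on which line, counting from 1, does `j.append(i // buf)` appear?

Transformed code:
j = []
for buf in result:
    if 4 != 10:
        j.append(i // buf)
for result in i:
    log(22)
result = result - 22
i *= 36 - result
j = acc <= 21
result -= i
result = j // (21 - j)
result = acc

4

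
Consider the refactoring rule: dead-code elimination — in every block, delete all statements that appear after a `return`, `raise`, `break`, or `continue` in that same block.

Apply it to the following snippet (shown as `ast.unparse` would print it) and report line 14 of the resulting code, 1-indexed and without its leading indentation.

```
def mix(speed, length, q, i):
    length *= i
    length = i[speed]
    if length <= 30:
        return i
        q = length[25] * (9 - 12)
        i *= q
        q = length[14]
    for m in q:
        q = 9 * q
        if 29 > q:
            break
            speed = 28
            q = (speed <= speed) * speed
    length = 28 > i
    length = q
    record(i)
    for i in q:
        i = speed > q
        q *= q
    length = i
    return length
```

i = speed > q

Transformed code:
def mix(speed, length, q, i):
    length *= i
    length = i[speed]
    if length <= 30:
        return i
    for m in q:
        q = 9 * q
        if 29 > q:
            break
    length = 28 > i
    length = q
    record(i)
    for i in q:
        i = speed > q
        q *= q
    length = i
    return length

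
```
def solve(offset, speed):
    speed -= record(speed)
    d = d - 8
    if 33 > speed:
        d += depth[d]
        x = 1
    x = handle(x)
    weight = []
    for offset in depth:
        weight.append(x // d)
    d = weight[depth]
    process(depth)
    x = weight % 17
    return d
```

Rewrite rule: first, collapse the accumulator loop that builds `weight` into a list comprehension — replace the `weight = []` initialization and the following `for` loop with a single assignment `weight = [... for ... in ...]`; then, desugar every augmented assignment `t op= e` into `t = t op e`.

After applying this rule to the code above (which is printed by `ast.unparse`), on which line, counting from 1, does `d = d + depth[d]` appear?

5

Transformed code:
def solve(offset, speed):
    speed = speed - record(speed)
    d = d - 8
    if 33 > speed:
        d = d + depth[d]
        x = 1
    x = handle(x)
    weight = [x // d for offset in depth]
    d = weight[depth]
    process(depth)
    x = weight % 17
    return d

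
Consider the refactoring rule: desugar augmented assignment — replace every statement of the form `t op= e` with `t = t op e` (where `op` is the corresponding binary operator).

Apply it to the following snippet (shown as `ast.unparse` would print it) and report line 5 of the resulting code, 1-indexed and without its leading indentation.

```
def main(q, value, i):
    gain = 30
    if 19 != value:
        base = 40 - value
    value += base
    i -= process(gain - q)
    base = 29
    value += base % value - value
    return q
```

value = value + base

Transformed code:
def main(q, value, i):
    gain = 30
    if 19 != value:
        base = 40 - value
    value = value + base
    i = i - process(gain - q)
    base = 29
    value = value + (base % value - value)
    return q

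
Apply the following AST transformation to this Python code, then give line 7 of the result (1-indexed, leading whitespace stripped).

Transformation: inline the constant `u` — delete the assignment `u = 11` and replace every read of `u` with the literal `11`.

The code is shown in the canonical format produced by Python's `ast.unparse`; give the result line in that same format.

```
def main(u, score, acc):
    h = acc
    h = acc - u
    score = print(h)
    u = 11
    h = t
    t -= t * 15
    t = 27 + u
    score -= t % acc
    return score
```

Transformed code:
def main(u, score, acc):
    h = acc
    h = acc - 11
    score = print(h)
    h = t
    t -= t * 15
    t = 27 + 11
    score -= t % acc
    return score

t = 27 + 11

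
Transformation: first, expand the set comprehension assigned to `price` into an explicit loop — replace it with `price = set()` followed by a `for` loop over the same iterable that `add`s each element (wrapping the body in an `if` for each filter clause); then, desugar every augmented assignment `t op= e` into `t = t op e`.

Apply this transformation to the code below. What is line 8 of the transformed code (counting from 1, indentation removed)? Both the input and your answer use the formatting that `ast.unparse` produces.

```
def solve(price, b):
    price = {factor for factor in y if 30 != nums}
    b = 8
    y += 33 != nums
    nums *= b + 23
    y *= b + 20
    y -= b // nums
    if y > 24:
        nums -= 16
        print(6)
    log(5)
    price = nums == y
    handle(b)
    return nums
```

nums = nums * (b + 23)

Transformed code:
def solve(price, b):
    price = set()
    for factor in y:
        if 30 != nums:
            price.add(factor)
    b = 8
    y = y + (33 != nums)
    nums = nums * (b + 23)
    y = y * (b + 20)
    y = y - b // nums
    if y > 24:
        nums = nums - 16
        print(6)
    log(5)
    price = nums == y
    handle(b)
    return nums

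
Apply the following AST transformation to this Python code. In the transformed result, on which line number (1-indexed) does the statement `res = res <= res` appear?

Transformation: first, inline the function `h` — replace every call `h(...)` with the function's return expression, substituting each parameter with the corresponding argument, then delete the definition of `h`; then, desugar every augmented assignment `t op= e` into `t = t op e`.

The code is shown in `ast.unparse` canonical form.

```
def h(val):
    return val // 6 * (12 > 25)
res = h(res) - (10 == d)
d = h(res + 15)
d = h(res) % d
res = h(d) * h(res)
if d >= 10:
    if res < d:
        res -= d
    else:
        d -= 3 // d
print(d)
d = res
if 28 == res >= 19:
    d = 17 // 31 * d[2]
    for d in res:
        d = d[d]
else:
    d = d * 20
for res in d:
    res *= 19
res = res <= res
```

20

Transformed code:
res = res // 6 * (12 > 25) - (10 == d)
d = (res + 15) // 6 * (12 > 25)
d = res // 6 * (12 > 25) % d
res = d // 6 * (12 > 25) * (res // 6 * (12 > 25))
if d >= 10:
    if res < d:
        res = res - d
    else:
        d = d - 3 // d
print(d)
d = res
if 28 == res >= 19:
    d = 17 // 31 * d[2]
    for d in res:
        d = d[d]
else:
    d = d * 20
for res in d:
    res = res * 19
res = res <= res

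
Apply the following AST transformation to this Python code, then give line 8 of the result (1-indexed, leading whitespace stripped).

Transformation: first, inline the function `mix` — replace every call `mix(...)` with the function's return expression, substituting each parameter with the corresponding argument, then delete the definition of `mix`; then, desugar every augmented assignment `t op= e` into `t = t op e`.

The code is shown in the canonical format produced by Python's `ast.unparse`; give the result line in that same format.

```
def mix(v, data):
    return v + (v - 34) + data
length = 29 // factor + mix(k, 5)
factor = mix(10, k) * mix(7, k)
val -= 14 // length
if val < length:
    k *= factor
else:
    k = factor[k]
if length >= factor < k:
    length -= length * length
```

if length >= factor < k:

Transformed code:
length = 29 // factor + (k + (k - 34) + 5)
factor = (10 + (10 - 34) + k) * (7 + (7 - 34) + k)
val = val - 14 // length
if val < length:
    k = k * factor
else:
    k = factor[k]
if length >= factor < k:
    length = length - length * length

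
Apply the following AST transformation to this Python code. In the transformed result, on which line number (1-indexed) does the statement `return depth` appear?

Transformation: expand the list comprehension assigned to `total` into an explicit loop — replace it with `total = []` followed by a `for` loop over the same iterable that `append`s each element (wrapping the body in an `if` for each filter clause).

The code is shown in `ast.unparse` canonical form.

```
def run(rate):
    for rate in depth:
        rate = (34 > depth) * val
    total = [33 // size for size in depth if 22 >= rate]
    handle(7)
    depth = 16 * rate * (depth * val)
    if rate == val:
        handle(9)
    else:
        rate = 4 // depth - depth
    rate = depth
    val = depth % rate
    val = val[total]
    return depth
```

17

Transformed code:
def run(rate):
    for rate in depth:
        rate = (34 > depth) * val
    total = []
    for size in depth:
        if 22 >= rate:
            total.append(33 // size)
    handle(7)
    depth = 16 * rate * (depth * val)
    if rate == val:
        handle(9)
    else:
        rate = 4 // depth - depth
    rate = depth
    val = depth % rate
    val = val[total]
    return depth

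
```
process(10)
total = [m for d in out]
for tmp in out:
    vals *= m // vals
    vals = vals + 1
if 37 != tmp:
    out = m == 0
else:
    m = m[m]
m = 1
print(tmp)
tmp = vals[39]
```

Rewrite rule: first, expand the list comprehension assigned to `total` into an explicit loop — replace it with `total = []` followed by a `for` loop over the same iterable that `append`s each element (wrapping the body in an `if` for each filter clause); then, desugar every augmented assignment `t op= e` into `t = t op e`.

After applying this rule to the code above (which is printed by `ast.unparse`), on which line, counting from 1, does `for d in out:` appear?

3

Transformed code:
process(10)
total = []
for d in out:
    total.append(m)
for tmp in out:
    vals = vals * (m // vals)
    vals = vals + 1
if 37 != tmp:
    out = m == 0
else:
    m = m[m]
m = 1
print(tmp)
tmp = vals[39]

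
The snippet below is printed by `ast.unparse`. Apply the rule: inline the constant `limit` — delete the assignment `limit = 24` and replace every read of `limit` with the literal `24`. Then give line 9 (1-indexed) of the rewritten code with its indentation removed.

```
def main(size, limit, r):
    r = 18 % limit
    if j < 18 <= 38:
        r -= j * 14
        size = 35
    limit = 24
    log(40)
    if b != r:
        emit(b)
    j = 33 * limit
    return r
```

j = 33 * 24

Transformed code:
def main(size, limit, r):
    r = 18 % 24
    if j < 18 <= 38:
        r -= j * 14
        size = 35
    log(40)
    if b != r:
        emit(b)
    j = 33 * 24
    return r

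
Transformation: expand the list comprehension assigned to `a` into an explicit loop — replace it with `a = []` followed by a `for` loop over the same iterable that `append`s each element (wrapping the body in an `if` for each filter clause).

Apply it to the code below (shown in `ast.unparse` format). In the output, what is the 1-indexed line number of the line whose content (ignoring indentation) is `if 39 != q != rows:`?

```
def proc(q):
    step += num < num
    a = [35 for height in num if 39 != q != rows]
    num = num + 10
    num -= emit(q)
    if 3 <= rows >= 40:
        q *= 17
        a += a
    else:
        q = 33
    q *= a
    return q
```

5

Transformed code:
def proc(q):
    step += num < num
    a = []
    for height in num:
        if 39 != q != rows:
            a.append(35)
    num = num + 10
    num -= emit(q)
    if 3 <= rows >= 40:
        q *= 17
        a += a
    else:
        q = 33
    q *= a
    return q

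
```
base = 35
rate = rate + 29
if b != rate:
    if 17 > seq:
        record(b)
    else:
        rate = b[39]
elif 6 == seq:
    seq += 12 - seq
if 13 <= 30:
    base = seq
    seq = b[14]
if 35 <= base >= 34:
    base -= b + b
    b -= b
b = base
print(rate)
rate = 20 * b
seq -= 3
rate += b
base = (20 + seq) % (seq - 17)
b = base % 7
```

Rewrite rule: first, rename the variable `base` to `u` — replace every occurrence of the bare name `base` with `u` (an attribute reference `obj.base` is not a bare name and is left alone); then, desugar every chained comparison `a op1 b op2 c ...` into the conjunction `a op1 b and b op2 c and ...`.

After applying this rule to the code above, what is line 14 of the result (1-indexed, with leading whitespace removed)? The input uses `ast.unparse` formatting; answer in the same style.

Transformed code:
u = 35
rate = rate + 29
if b != rate:
    if 17 > seq:
        record(b)
    else:
        rate = b[39]
elif 6 == seq:
    seq += 12 - seq
if 13 <= 30:
    u = seq
    seq = b[14]
if 35 <= u and u >= 34:
    u -= b + b
    b -= b
b = u
print(rate)
rate = 20 * b
seq -= 3
rate += b
u = (20 + seq) % (seq - 17)
b = u % 7

u -= b + b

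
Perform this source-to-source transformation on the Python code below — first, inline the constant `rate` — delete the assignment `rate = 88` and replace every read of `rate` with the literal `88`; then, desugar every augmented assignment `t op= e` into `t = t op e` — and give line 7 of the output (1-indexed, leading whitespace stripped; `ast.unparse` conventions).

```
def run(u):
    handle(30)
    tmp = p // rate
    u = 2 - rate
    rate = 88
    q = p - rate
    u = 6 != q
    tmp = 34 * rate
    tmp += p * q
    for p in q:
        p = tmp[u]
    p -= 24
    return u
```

Transformed code:
def run(u):
    handle(30)
    tmp = p // 88
    u = 2 - 88
    q = p - 88
    u = 6 != q
    tmp = 34 * 88
    tmp = tmp + p * q
    for p in q:
        p = tmp[u]
    p = p - 24
    return u

tmp = 34 * 88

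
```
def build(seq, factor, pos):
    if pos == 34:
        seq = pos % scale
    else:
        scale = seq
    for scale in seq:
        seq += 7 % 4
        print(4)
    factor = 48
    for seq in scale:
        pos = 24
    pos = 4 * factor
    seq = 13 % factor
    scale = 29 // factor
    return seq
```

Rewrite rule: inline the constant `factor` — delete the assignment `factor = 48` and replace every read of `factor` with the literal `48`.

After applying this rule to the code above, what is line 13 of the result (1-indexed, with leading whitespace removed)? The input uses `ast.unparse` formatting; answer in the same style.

scale = 29 // 48

Transformed code:
def build(seq, factor, pos):
    if pos == 34:
        seq = pos % scale
    else:
        scale = seq
    for scale in seq:
        seq += 7 % 4
        print(4)
    for seq in scale:
        pos = 24
    pos = 4 * 48
    seq = 13 % 48
    scale = 29 // 48
    return seq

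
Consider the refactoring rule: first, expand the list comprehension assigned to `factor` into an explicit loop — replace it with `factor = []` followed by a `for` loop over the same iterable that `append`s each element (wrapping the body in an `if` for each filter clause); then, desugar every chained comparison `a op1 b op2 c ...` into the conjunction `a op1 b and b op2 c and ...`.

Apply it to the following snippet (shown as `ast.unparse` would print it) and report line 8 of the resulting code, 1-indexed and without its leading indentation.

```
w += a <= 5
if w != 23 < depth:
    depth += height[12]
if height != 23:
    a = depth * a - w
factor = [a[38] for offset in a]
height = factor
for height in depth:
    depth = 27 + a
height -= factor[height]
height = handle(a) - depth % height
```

factor.append(a[38])

Transformed code:
w += a <= 5
if w != 23 and 23 < depth:
    depth += height[12]
if height != 23:
    a = depth * a - w
factor = []
for offset in a:
    factor.append(a[38])
height = factor
for height in depth:
    depth = 27 + a
height -= factor[height]
height = handle(a) - depth % height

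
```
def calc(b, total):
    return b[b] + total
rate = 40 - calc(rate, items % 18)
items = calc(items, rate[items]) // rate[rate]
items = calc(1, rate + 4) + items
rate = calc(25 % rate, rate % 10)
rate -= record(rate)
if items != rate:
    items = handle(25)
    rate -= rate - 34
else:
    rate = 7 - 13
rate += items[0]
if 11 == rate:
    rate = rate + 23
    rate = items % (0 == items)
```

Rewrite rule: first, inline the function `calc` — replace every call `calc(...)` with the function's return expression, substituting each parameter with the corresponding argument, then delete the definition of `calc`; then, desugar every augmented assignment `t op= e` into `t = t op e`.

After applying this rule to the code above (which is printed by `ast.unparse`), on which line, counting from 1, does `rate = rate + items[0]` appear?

Transformed code:
rate = 40 - (rate[rate] + items % 18)
items = (items[items] + rate[items]) // rate[rate]
items = 1[1] + (rate + 4) + items
rate = (25 % rate)[25 % rate] + rate % 10
rate = rate - record(rate)
if items != rate:
    items = handle(25)
    rate = rate - (rate - 34)
else:
    rate = 7 - 13
rate = rate + items[0]
if 11 == rate:
    rate = rate + 23
    rate = items % (0 == items)

11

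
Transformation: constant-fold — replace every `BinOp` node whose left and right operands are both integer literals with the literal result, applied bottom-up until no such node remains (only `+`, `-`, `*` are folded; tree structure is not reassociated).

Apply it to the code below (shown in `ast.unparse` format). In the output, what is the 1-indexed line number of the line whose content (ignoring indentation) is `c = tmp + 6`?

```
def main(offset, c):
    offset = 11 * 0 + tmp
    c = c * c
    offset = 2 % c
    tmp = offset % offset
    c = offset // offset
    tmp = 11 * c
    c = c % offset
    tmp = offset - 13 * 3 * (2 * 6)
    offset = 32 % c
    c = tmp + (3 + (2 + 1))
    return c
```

11

Transformed code:
def main(offset, c):
    offset = 0 + tmp
    c = c * c
    offset = 2 % c
    tmp = offset % offset
    c = offset // offset
    tmp = 11 * c
    c = c % offset
    tmp = offset - 468
    offset = 32 % c
    c = tmp + 6
    return c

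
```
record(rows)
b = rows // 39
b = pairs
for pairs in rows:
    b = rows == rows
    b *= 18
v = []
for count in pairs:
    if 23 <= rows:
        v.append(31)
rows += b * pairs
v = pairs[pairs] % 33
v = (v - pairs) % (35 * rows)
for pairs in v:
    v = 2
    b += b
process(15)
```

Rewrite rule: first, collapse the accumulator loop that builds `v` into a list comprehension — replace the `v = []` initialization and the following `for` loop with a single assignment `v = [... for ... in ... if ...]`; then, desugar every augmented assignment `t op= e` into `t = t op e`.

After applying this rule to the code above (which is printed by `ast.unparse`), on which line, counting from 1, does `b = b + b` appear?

13

Transformed code:
record(rows)
b = rows // 39
b = pairs
for pairs in rows:
    b = rows == rows
    b = b * 18
v = [31 for count in pairs if 23 <= rows]
rows = rows + b * pairs
v = pairs[pairs] % 33
v = (v - pairs) % (35 * rows)
for pairs in v:
    v = 2
    b = b + b
process(15)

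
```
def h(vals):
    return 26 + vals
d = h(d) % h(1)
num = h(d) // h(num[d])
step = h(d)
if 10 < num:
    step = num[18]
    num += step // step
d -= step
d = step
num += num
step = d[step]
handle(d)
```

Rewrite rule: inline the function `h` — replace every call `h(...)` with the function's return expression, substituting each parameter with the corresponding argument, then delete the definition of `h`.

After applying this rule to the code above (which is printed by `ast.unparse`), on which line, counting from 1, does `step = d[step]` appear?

Transformed code:
d = (26 + d) % (26 + 1)
num = (26 + d) // (26 + num[d])
step = 26 + d
if 10 < num:
    step = num[18]
    num += step // step
d -= step
d = step
num += num
step = d[step]
handle(d)

10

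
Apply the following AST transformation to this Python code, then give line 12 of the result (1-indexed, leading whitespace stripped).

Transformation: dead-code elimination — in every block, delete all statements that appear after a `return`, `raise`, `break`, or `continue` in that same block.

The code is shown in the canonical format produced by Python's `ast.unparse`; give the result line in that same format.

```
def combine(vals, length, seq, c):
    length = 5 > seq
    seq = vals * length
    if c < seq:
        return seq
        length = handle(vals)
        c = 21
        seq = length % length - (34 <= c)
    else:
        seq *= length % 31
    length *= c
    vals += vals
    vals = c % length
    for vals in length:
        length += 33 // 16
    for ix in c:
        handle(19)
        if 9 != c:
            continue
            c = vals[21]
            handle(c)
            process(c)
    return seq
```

Transformed code:
def combine(vals, length, seq, c):
    length = 5 > seq
    seq = vals * length
    if c < seq:
        return seq
    else:
        seq *= length % 31
    length *= c
    vals += vals
    vals = c % length
    for vals in length:
        length += 33 // 16
    for ix in c:
        handle(19)
        if 9 != c:
            continue
    return seq

length += 33 // 16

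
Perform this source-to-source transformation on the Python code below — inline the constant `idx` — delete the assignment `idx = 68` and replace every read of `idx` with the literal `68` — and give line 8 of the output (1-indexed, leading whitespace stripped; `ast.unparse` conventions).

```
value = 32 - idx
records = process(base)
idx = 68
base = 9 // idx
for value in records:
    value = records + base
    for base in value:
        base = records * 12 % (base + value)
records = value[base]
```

records = value[base]

Transformed code:
value = 32 - 68
records = process(base)
base = 9 // 68
for value in records:
    value = records + base
    for base in value:
        base = records * 12 % (base + value)
records = value[base]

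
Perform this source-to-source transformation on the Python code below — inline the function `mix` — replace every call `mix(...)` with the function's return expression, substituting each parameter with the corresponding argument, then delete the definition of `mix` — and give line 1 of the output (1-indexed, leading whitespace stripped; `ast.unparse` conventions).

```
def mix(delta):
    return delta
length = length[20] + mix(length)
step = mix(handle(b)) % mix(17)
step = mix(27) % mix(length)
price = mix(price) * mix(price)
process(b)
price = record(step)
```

length = length[20] + length

Transformed code:
length = length[20] + length
step = handle(b) % 17
step = 27 % length
price = price * price
process(b)
price = record(step)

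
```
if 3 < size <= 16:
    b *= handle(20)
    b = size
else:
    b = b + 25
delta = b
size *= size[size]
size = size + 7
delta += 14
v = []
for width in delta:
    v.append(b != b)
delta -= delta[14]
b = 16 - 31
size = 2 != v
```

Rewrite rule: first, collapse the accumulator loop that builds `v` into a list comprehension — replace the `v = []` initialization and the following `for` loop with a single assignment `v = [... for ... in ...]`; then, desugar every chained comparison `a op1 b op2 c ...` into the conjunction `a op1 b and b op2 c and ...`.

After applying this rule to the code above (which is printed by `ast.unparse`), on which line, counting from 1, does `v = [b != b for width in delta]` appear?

Transformed code:
if 3 < size and size <= 16:
    b *= handle(20)
    b = size
else:
    b = b + 25
delta = b
size *= size[size]
size = size + 7
delta += 14
v = [b != b for width in delta]
delta -= delta[14]
b = 16 - 31
size = 2 != v

10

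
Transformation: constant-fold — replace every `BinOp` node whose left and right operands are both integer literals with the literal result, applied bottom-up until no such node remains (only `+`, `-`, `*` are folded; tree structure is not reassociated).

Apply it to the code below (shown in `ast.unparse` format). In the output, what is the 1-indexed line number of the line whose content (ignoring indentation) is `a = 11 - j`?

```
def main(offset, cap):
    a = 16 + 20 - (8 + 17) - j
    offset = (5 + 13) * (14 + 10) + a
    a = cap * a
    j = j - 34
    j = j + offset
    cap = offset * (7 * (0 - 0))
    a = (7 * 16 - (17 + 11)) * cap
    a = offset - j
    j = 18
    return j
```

2

Transformed code:
def main(offset, cap):
    a = 11 - j
    offset = 432 + a
    a = cap * a
    j = j - 34
    j = j + offset
    cap = offset * 0
    a = 84 * cap
    a = offset - j
    j = 18
    return j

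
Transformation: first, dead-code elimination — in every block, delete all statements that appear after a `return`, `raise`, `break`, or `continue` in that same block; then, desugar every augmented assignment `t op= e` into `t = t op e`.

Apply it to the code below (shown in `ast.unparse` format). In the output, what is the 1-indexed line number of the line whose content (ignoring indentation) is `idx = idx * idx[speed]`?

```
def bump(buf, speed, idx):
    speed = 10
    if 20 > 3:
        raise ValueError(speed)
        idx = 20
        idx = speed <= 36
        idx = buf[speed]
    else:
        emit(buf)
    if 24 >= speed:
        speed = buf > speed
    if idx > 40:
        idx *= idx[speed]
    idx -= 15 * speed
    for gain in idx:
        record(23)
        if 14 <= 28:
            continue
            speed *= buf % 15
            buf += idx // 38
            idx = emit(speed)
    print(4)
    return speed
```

Transformed code:
def bump(buf, speed, idx):
    speed = 10
    if 20 > 3:
        raise ValueError(speed)
    else:
        emit(buf)
    if 24 >= speed:
        speed = buf > speed
    if idx > 40:
        idx = idx * idx[speed]
    idx = idx - 15 * speed
    for gain in idx:
        record(23)
        if 14 <= 28:
            continue
    print(4)
    return speed

10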